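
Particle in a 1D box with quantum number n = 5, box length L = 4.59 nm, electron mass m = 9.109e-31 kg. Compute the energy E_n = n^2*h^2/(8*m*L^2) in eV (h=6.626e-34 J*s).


E = n^2 * h^2 / (8 * m * L^2)
= 5^2 * (6.626e-34)^2 / (8 * 9.109e-31 * (4.59e-9)^2)
= 25 * 4.3904e-67 / (8 * 9.109e-31 * 2.1068e-17)
= 7.1492e-20 J
= 0.4463 eV

0.4463


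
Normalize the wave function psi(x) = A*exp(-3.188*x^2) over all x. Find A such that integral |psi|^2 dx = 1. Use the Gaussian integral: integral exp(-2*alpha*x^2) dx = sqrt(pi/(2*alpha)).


integral |psi|^2 dx = A^2 * sqrt(pi/(2*alpha)) = 1
A^2 = sqrt(2*alpha/pi)
= sqrt(2 * 3.188 / pi)
= 1.424621
A = sqrt(1.424621)
= 1.1936

1.1936


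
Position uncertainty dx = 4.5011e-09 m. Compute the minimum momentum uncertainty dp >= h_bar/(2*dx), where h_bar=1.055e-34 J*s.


dp = h_bar / (2 * dx)
= 1.055e-34 / (2 * 4.5011e-09)
= 1.055e-34 / 9.0022e-09
= 1.1719e-26 kg*m/s

1.1719e-26


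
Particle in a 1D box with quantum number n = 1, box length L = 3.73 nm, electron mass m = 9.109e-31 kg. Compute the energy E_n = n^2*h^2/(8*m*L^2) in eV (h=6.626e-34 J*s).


E = n^2 * h^2 / (8 * m * L^2)
= 1^2 * (6.626e-34)^2 / (8 * 9.109e-31 * (3.73e-9)^2)
= 1 * 4.3904e-67 / (8 * 9.109e-31 * 1.3913e-17)
= 4.3304e-21 J
= 0.027 eV

0.027


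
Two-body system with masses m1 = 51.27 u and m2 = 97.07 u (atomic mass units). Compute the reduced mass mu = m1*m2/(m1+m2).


mu = m1 * m2 / (m1 + m2)
= 51.27 * 97.07 / (51.27 + 97.07)
= 4976.7789 / 148.34
= 33.5498 u

33.5498


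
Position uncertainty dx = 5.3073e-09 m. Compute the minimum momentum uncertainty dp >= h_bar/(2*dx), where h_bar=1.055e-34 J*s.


dp = h_bar / (2 * dx)
= 1.055e-34 / (2 * 5.3073e-09)
= 1.055e-34 / 1.0615e-08
= 9.9391e-27 kg*m/s

9.9391e-27


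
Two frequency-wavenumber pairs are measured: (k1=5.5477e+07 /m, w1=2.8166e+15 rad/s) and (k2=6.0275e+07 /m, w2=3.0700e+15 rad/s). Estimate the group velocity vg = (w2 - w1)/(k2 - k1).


vg = (w2 - w1) / (k2 - k1)
= (3.0700e+15 - 2.8166e+15) / (6.0275e+07 - 5.5477e+07)
= 2.5340e+14 / 4.7980e+06
= 5.2814e+07 m/s

5.2814e+07


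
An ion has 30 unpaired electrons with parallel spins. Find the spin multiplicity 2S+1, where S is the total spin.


Total spin S = N * (1/2) = 30 * 0.5 = 15.0
Spin multiplicity = 2S + 1
= 2 * 15.0 + 1
= 31

31


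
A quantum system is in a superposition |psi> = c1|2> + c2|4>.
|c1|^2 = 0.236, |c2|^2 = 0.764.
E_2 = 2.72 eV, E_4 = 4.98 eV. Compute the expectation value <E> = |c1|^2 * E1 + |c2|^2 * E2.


<E> = |c1|^2 * E1 + |c2|^2 * E2
= 0.236 * 2.72 + 0.764 * 4.98
= 0.6419 + 3.8047
= 4.4466 eV

4.4466


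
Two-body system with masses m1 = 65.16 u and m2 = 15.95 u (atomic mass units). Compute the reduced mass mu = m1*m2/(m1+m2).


mu = m1 * m2 / (m1 + m2)
= 65.16 * 15.95 / (65.16 + 15.95)
= 1039.302 / 81.11
= 12.8135 u

12.8135


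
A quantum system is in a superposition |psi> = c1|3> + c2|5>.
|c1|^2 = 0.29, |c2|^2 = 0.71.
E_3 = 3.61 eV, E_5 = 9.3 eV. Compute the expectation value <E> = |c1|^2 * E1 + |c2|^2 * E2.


<E> = |c1|^2 * E1 + |c2|^2 * E2
= 0.29 * 3.61 + 0.71 * 9.3
= 1.0469 + 6.603
= 7.6499 eV

7.6499


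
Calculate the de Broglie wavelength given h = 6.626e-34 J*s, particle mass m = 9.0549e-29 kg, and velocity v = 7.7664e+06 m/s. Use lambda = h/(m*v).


lambda = h / (m * v)
= 6.626e-34 / (9.0549e-29 * 7.7664e+06)
= 6.626e-34 / 7.0324e-22
= 9.4221e-13 m

9.4221e-13


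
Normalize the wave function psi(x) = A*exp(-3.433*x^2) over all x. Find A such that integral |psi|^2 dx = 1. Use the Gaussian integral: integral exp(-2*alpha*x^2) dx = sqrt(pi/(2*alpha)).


integral |psi|^2 dx = A^2 * sqrt(pi/(2*alpha)) = 1
A^2 = sqrt(2*alpha/pi)
= sqrt(2 * 3.433 / pi)
= 1.478349
A = sqrt(1.478349)
= 1.2159

1.2159


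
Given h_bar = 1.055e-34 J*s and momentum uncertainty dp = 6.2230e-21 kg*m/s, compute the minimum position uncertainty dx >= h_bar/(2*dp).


dx = h_bar / (2 * dp)
= 1.055e-34 / (2 * 6.2230e-21)
= 1.055e-34 / 1.2446e-20
= 8.4766e-15 m

8.4766e-15


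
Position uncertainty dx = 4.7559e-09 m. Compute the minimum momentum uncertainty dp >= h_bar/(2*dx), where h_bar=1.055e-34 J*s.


dp = h_bar / (2 * dx)
= 1.055e-34 / (2 * 4.7559e-09)
= 1.055e-34 / 9.5118e-09
= 1.1091e-26 kg*m/s

1.1091e-26


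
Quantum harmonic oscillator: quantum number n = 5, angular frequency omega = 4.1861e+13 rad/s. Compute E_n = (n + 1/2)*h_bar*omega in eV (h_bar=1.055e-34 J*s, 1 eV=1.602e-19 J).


E = (n + 1/2) * h_bar * omega
= (5 + 0.5) * 1.055e-34 * 4.1861e+13
= 5.5 * 4.4163e-21
= 2.4290e-20 J
= 0.1516 eV

0.1516


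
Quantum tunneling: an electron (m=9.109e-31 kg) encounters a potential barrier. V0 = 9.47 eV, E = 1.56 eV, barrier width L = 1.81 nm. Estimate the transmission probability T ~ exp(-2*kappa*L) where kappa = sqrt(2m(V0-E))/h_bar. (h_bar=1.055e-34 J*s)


V0 - E = 7.91 eV = 1.2672e-18 J
kappa = sqrt(2 * m * (V0-E)) / h_bar
= sqrt(2 * 9.109e-31 * 1.2672e-18) / 1.055e-34
= 1.4402e+10 /m
2*kappa*L = 2 * 1.4402e+10 * 1.81e-9
= 52.1346
T = exp(-52.1346) = 2.281579e-23

2.281579e-23


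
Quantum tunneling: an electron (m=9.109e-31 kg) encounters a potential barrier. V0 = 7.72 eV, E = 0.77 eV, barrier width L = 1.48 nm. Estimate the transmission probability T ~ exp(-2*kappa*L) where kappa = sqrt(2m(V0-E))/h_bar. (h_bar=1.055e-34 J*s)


V0 - E = 6.95 eV = 1.1134e-18 J
kappa = sqrt(2 * m * (V0-E)) / h_bar
= sqrt(2 * 9.109e-31 * 1.1134e-18) / 1.055e-34
= 1.3500e+10 /m
2*kappa*L = 2 * 1.3500e+10 * 1.48e-9
= 39.9589
T = exp(-39.9589) = 4.426708e-18

4.426708e-18


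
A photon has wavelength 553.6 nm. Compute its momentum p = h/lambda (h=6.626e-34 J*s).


p = h / lambda
= 6.626e-34 / (553.6e-9)
= 6.626e-34 / 5.5360e-07
= 1.1969e-27 kg*m/s

1.1969e-27


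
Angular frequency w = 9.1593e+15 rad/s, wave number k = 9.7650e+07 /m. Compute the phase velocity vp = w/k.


vp = w / k
= 9.1593e+15 / 9.7650e+07
= 9.3797e+07 m/s

9.3797e+07


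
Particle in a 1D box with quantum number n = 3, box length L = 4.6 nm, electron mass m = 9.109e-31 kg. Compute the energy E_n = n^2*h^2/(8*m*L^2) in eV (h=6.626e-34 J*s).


E = n^2 * h^2 / (8 * m * L^2)
= 3^2 * (6.626e-34)^2 / (8 * 9.109e-31 * (4.6e-9)^2)
= 9 * 4.3904e-67 / (8 * 9.109e-31 * 2.1160e-17)
= 2.5625e-20 J
= 0.16 eV

0.16


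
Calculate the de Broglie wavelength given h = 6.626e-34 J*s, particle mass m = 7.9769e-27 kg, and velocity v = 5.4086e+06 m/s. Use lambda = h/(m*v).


lambda = h / (m * v)
= 6.626e-34 / (7.9769e-27 * 5.4086e+06)
= 6.626e-34 / 4.3144e-20
= 1.5358e-14 m

1.5358e-14


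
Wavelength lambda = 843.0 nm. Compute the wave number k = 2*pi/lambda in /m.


k = 2 * pi / lambda
= 6.2832 / (843.0e-9)
= 6.2832 / 8.4300e-07
= 7.4534e+06 /m

7.4534e+06


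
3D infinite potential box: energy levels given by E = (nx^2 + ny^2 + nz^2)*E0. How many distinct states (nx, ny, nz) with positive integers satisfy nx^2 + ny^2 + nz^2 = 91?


Enumerate all (nx, ny, nz) with nx^2 + ny^2 + nz^2 = 91:
(1,3,9)
(1,9,3)
(3,1,9)
(3,9,1)
(9,1,3)
(9,3,1)
Total degeneracy = 6

6


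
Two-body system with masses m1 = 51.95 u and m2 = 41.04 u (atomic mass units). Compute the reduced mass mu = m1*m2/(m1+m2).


mu = m1 * m2 / (m1 + m2)
= 51.95 * 41.04 / (51.95 + 41.04)
= 2132.028 / 92.99
= 22.9275 u

22.9275


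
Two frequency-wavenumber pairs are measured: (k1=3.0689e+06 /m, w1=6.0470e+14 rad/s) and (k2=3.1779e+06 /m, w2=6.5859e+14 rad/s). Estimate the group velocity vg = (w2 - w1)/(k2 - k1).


vg = (w2 - w1) / (k2 - k1)
= (6.5859e+14 - 6.0470e+14) / (3.1779e+06 - 3.0689e+06)
= 5.3890e+13 / 1.0900e+05
= 4.9440e+08 m/s

4.9440e+08


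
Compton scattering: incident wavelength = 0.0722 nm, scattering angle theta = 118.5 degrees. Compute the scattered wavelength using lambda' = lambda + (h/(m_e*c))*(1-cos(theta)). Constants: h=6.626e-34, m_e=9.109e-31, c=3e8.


Compton wavelength: h/(m_e*c) = 2.4247e-12 m
d_lambda = 2.4247e-12 * (1 - cos(118.5 deg))
= 2.4247e-12 * 1.477159
= 3.5817e-12 m = 0.003582 nm
lambda' = 0.0722 + 0.003582
= 0.075782 nm

0.075782


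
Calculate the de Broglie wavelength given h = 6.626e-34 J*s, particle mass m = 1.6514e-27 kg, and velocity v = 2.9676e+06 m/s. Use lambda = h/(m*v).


lambda = h / (m * v)
= 6.626e-34 / (1.6514e-27 * 2.9676e+06)
= 6.626e-34 / 4.9007e-21
= 1.3521e-13 m

1.3521e-13


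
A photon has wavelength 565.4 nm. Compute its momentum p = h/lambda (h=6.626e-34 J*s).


p = h / lambda
= 6.626e-34 / (565.4e-9)
= 6.626e-34 / 5.6540e-07
= 1.1719e-27 kg*m/s

1.1719e-27


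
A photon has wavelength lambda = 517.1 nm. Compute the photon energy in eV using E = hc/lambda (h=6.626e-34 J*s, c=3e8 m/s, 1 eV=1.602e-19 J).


E = hc / lambda
= (6.626e-34)(3e8) / (517.1e-9)
= 1.9878e-25 / 5.1710e-07
= 3.8441e-19 J
Converting to eV: 3.8441e-19 / 1.602e-19
= 2.3996 eV

2.3996


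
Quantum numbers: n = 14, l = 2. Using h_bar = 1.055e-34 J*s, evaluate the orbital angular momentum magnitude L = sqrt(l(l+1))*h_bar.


L = sqrt(l*(l+1)) * h_bar
= sqrt(2 * 3) * 1.055e-34
= sqrt(6) * 1.055e-34
= 2.4495 * 1.055e-34
= 2.5842e-34 J*s

2.5842e-34


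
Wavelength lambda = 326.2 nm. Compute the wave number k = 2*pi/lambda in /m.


k = 2 * pi / lambda
= 6.2832 / (326.2e-9)
= 6.2832 / 3.2620e-07
= 1.9262e+07 /m

1.9262e+07


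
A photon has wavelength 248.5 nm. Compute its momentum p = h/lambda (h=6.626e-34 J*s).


p = h / lambda
= 6.626e-34 / (248.5e-9)
= 6.626e-34 / 2.4850e-07
= 2.6664e-27 kg*m/s

2.6664e-27


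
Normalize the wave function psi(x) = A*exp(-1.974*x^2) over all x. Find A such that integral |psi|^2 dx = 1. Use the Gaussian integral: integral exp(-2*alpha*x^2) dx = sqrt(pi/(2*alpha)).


integral |psi|^2 dx = A^2 * sqrt(pi/(2*alpha)) = 1
A^2 = sqrt(2*alpha/pi)
= sqrt(2 * 1.974 / pi)
= 1.121021
A = sqrt(1.121021)
= 1.0588

1.0588


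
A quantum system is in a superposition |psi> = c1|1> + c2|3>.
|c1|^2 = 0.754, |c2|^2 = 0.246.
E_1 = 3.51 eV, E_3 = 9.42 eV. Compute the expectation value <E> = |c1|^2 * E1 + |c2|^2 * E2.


<E> = |c1|^2 * E1 + |c2|^2 * E2
= 0.754 * 3.51 + 0.246 * 9.42
= 2.6465 + 2.3173
= 4.9639 eV

4.9639


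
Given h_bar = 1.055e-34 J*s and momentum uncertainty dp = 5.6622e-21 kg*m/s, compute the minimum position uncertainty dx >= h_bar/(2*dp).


dx = h_bar / (2 * dp)
= 1.055e-34 / (2 * 5.6622e-21)
= 1.055e-34 / 1.1324e-20
= 9.3162e-15 m

9.3162e-15


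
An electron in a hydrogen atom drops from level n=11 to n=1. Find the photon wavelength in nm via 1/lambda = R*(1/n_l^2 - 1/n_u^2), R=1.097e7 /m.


1/lambda = R * (1/n_l^2 - 1/n_u^2)
= 1.097e7 * (1/1^2 - 1/11^2)
= 1.097e7 * (1.0 - 0.008264)
= 1.097e7 * 0.991736
= 1.0879e+07 /m
lambda = 1 / 1.0879e+07 = 91.9174 nm

91.9174


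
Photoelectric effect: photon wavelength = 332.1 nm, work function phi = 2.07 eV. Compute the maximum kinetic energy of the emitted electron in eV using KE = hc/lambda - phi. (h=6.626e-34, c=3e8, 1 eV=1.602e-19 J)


E_photon = hc / lambda
= (6.626e-34)(3e8) / (332.1e-9)
= 5.9855e-19 J
= 3.7363 eV
KE = E_photon - phi
= 3.7363 - 2.07
= 1.6663 eV

1.6663


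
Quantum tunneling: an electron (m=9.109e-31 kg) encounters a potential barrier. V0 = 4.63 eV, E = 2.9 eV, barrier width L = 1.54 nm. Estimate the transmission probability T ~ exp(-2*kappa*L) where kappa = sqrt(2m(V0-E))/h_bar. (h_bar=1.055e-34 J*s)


V0 - E = 1.73 eV = 2.7715e-19 J
kappa = sqrt(2 * m * (V0-E)) / h_bar
= sqrt(2 * 9.109e-31 * 2.7715e-19) / 1.055e-34
= 6.7352e+09 /m
2*kappa*L = 2 * 6.7352e+09 * 1.54e-9
= 20.7445
T = exp(-20.7445) = 9.789924e-10

9.789924e-10


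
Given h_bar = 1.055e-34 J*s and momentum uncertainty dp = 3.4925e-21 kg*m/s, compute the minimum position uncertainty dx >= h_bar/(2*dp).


dx = h_bar / (2 * dp)
= 1.055e-34 / (2 * 3.4925e-21)
= 1.055e-34 / 6.9850e-21
= 1.5104e-14 m

1.5104e-14


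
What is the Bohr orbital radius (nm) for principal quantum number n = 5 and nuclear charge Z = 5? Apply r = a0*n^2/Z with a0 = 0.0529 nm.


r = a0 * n^2 / Z
= 0.0529 * 5^2 / 5
= 0.0529 * 25 / 5
= 0.2645 nm

0.2645


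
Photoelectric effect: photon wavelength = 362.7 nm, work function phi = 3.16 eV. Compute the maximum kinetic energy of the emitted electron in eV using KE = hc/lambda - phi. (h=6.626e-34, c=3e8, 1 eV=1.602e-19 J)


E_photon = hc / lambda
= (6.626e-34)(3e8) / (362.7e-9)
= 5.4806e-19 J
= 3.4211 eV
KE = E_photon - phi
= 3.4211 - 3.16
= 0.2611 eV

0.2611


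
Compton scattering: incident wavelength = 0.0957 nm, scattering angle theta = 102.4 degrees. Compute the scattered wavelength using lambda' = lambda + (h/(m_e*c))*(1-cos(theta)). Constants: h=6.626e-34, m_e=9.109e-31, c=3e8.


Compton wavelength: h/(m_e*c) = 2.4247e-12 m
d_lambda = 2.4247e-12 * (1 - cos(102.4 deg))
= 2.4247e-12 * 1.214735
= 2.9454e-12 m = 0.002945 nm
lambda' = 0.0957 + 0.002945
= 0.098645 nm

0.098645


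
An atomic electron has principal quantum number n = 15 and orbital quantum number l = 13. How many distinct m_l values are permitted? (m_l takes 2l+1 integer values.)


m_l ranges from -l to +l in integer steps
So m_l goes from -13 to +13
Count = 2l + 1 = 2*13 + 1
= 27

27


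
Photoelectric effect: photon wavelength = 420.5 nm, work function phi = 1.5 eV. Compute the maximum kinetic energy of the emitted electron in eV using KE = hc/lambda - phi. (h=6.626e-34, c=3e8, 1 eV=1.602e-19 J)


E_photon = hc / lambda
= (6.626e-34)(3e8) / (420.5e-9)
= 4.7272e-19 J
= 2.9508 eV
KE = E_photon - phi
= 2.9508 - 1.5
= 1.4508 eV

1.4508


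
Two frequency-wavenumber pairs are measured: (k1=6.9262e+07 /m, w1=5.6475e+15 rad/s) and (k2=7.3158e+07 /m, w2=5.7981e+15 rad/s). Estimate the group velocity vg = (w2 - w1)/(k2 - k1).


vg = (w2 - w1) / (k2 - k1)
= (5.7981e+15 - 5.6475e+15) / (7.3158e+07 - 6.9262e+07)
= 1.5060e+14 / 3.8960e+06
= 3.8655e+07 m/s

3.8655e+07


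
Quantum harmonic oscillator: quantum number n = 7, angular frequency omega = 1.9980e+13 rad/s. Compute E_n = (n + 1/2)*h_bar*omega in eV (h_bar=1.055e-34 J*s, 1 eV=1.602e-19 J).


E = (n + 1/2) * h_bar * omega
= (7 + 0.5) * 1.055e-34 * 1.9980e+13
= 7.5 * 2.1079e-21
= 1.5809e-20 J
= 0.0987 eV

0.0987


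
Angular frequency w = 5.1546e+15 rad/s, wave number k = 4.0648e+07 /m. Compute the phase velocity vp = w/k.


vp = w / k
= 5.1546e+15 / 4.0648e+07
= 1.2681e+08 m/s

1.2681e+08


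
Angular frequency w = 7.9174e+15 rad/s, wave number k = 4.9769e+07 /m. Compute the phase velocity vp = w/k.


vp = w / k
= 7.9174e+15 / 4.9769e+07
= 1.5908e+08 m/s

1.5908e+08


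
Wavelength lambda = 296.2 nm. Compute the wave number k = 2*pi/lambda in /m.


k = 2 * pi / lambda
= 6.2832 / (296.2e-9)
= 6.2832 / 2.9620e-07
= 2.1213e+07 /m

2.1213e+07


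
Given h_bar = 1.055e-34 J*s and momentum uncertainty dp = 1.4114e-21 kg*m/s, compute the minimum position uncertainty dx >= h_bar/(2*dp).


dx = h_bar / (2 * dp)
= 1.055e-34 / (2 * 1.4114e-21)
= 1.055e-34 / 2.8228e-21
= 3.7374e-14 m

3.7374e-14


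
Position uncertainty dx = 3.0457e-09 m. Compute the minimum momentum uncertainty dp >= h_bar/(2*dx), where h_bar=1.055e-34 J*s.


dp = h_bar / (2 * dx)
= 1.055e-34 / (2 * 3.0457e-09)
= 1.055e-34 / 6.0914e-09
= 1.7319e-26 kg*m/s

1.7319e-26


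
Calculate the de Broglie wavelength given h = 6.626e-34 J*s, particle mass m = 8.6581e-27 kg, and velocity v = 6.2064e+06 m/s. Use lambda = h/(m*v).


lambda = h / (m * v)
= 6.626e-34 / (8.6581e-27 * 6.2064e+06)
= 6.626e-34 / 5.3736e-20
= 1.2331e-14 m

1.2331e-14


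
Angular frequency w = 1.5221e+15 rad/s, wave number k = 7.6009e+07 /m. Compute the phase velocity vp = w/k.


vp = w / k
= 1.5221e+15 / 7.6009e+07
= 2.0025e+07 m/s

2.0025e+07


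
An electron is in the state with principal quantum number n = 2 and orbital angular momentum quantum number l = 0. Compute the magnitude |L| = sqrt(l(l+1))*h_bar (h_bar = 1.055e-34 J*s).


L = sqrt(l*(l+1)) * h_bar
= sqrt(0 * 1) * 1.055e-34
= sqrt(0) * 1.055e-34
= 0.0 * 1.055e-34
= 0.0000e+00 J*s

0.0000e+00


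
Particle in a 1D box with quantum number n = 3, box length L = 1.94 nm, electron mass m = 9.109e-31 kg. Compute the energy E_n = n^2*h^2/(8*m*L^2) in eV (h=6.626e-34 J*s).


E = n^2 * h^2 / (8 * m * L^2)
= 3^2 * (6.626e-34)^2 / (8 * 9.109e-31 * (1.94e-9)^2)
= 9 * 4.3904e-67 / (8 * 9.109e-31 * 3.7636e-18)
= 1.4407e-19 J
= 0.8993 eV

0.8993


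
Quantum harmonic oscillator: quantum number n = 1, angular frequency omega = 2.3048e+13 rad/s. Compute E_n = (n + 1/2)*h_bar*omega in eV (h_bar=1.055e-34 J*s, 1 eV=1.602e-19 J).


E = (n + 1/2) * h_bar * omega
= (1 + 0.5) * 1.055e-34 * 2.3048e+13
= 1.5 * 2.4316e-21
= 3.6473e-21 J
= 0.0228 eV

0.0228


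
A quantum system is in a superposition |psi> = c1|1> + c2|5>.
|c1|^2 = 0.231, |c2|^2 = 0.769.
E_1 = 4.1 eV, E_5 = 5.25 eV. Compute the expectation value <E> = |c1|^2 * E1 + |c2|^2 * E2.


<E> = |c1|^2 * E1 + |c2|^2 * E2
= 0.231 * 4.1 + 0.769 * 5.25
= 0.9471 + 4.0373
= 4.9844 eV

4.9844


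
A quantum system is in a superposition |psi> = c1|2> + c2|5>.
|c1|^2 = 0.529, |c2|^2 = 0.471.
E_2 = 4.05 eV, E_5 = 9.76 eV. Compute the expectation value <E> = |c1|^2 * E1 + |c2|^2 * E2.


<E> = |c1|^2 * E1 + |c2|^2 * E2
= 0.529 * 4.05 + 0.471 * 9.76
= 2.1425 + 4.597
= 6.7394 eV

6.7394


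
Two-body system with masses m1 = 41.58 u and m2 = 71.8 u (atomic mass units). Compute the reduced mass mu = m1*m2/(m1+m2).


mu = m1 * m2 / (m1 + m2)
= 41.58 * 71.8 / (41.58 + 71.8)
= 2985.444 / 113.38
= 26.3313 u

26.3313


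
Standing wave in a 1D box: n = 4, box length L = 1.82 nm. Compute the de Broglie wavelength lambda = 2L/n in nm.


lambda = 2L / n
= 2 * 1.82 / 4
= 3.64 / 4
= 0.91 nm

0.91


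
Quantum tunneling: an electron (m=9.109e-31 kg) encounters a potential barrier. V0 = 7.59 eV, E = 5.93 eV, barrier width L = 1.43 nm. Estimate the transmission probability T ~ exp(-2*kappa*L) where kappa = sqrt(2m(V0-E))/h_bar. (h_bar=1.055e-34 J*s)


V0 - E = 1.66 eV = 2.6593e-19 J
kappa = sqrt(2 * m * (V0-E)) / h_bar
= sqrt(2 * 9.109e-31 * 2.6593e-19) / 1.055e-34
= 6.5976e+09 /m
2*kappa*L = 2 * 6.5976e+09 * 1.43e-9
= 18.869
T = exp(-18.869) = 6.386914e-09

6.386914e-09


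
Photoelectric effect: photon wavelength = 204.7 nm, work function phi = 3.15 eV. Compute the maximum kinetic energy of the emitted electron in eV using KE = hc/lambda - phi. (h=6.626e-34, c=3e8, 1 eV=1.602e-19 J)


E_photon = hc / lambda
= (6.626e-34)(3e8) / (204.7e-9)
= 9.7108e-19 J
= 6.0617 eV
KE = E_photon - phi
= 6.0617 - 3.15
= 2.9117 eV

2.9117


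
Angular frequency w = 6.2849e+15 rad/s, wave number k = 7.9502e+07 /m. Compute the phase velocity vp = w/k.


vp = w / k
= 6.2849e+15 / 7.9502e+07
= 7.9053e+07 m/s

7.9053e+07


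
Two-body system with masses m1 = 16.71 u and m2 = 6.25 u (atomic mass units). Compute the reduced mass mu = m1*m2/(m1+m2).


mu = m1 * m2 / (m1 + m2)
= 16.71 * 6.25 / (16.71 + 6.25)
= 104.4375 / 22.96
= 4.5487 u

4.5487


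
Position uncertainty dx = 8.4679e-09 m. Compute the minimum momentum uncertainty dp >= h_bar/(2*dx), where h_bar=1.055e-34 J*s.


dp = h_bar / (2 * dx)
= 1.055e-34 / (2 * 8.4679e-09)
= 1.055e-34 / 1.6936e-08
= 6.2294e-27 kg*m/s

6.2294e-27


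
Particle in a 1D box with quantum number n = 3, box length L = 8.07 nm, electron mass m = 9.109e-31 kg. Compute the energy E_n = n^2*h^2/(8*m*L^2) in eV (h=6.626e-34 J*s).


E = n^2 * h^2 / (8 * m * L^2)
= 3^2 * (6.626e-34)^2 / (8 * 9.109e-31 * (8.07e-9)^2)
= 9 * 4.3904e-67 / (8 * 9.109e-31 * 6.5125e-17)
= 8.3260e-21 J
= 0.052 eV

0.052


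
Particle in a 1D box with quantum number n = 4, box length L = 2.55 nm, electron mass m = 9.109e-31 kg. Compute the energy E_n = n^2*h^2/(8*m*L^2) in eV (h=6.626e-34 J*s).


E = n^2 * h^2 / (8 * m * L^2)
= 4^2 * (6.626e-34)^2 / (8 * 9.109e-31 * (2.55e-9)^2)
= 16 * 4.3904e-67 / (8 * 9.109e-31 * 6.5025e-18)
= 1.4825e-19 J
= 0.9254 eV

0.9254


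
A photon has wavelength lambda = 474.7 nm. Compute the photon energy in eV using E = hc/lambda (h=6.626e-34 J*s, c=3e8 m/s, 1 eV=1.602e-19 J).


E = hc / lambda
= (6.626e-34)(3e8) / (474.7e-9)
= 1.9878e-25 / 4.7470e-07
= 4.1875e-19 J
Converting to eV: 4.1875e-19 / 1.602e-19
= 2.6139 eV

2.6139


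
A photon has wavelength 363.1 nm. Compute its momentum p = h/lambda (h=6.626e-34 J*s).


p = h / lambda
= 6.626e-34 / (363.1e-9)
= 6.626e-34 / 3.6310e-07
= 1.8248e-27 kg*m/s

1.8248e-27


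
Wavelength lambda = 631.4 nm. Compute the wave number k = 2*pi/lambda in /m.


k = 2 * pi / lambda
= 6.2832 / (631.4e-9)
= 6.2832 / 6.3140e-07
= 9.9512e+06 /m

9.9512e+06


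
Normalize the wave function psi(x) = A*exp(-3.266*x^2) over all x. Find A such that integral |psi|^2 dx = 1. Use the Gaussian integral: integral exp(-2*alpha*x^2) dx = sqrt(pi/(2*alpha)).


integral |psi|^2 dx = A^2 * sqrt(pi/(2*alpha)) = 1
A^2 = sqrt(2*alpha/pi)
= sqrt(2 * 3.266 / pi)
= 1.441943
A = sqrt(1.441943)
= 1.2008

1.2008


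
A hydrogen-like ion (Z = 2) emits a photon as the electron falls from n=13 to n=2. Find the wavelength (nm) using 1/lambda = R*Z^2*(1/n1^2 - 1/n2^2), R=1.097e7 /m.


1/lambda = R * Z^2 * (1/n1^2 - 1/n2^2)
= 1.097e7 * 2^2 * (1/2^2 - 1/13^2)
= 1.097e7 * 4 * (0.25 - 0.005917)
= 1.0710e+07 /m
lambda = 1 / 1.0710e+07
= 93.3676 nm

93.3676


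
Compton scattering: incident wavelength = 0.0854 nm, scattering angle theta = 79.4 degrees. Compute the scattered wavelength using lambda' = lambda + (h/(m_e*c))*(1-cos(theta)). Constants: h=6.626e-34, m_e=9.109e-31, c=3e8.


Compton wavelength: h/(m_e*c) = 2.4247e-12 m
d_lambda = 2.4247e-12 * (1 - cos(79.4 deg))
= 2.4247e-12 * 0.816049
= 1.9787e-12 m = 0.001979 nm
lambda' = 0.0854 + 0.001979
= 0.087379 nm

0.087379


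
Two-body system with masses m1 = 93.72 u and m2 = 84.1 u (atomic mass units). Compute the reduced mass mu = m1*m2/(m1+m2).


mu = m1 * m2 / (m1 + m2)
= 93.72 * 84.1 / (93.72 + 84.1)
= 7881.852 / 177.82
= 44.3249 u

44.3249


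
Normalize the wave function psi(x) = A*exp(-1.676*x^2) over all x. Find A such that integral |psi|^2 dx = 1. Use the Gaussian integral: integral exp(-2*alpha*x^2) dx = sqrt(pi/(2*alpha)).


integral |psi|^2 dx = A^2 * sqrt(pi/(2*alpha)) = 1
A^2 = sqrt(2*alpha/pi)
= sqrt(2 * 1.676 / pi)
= 1.032945
A = sqrt(1.032945)
= 1.0163

1.0163


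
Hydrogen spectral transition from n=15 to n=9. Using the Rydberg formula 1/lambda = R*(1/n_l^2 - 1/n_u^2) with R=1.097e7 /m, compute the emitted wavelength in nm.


1/lambda = R * (1/n_l^2 - 1/n_u^2)
= 1.097e7 * (1/9^2 - 1/15^2)
= 1.097e7 * (0.012346 - 0.004444)
= 1.097e7 * 0.007901
= 8.6677e+04 /m
lambda = 1 / 8.6677e+04 = 11537.1468 nm

11537.1468


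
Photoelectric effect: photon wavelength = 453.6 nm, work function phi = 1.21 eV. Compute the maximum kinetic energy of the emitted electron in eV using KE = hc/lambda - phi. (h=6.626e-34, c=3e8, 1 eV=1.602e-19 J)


E_photon = hc / lambda
= (6.626e-34)(3e8) / (453.6e-9)
= 4.3823e-19 J
= 2.7355 eV
KE = E_photon - phi
= 2.7355 - 1.21
= 1.5255 eV

1.5255


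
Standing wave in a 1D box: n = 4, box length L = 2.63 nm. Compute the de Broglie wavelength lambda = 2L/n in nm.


lambda = 2L / n
= 2 * 2.63 / 4
= 5.26 / 4
= 1.315 nm

1.315


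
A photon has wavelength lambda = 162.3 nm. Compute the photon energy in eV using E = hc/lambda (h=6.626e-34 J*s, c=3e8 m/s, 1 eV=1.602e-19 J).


E = hc / lambda
= (6.626e-34)(3e8) / (162.3e-9)
= 1.9878e-25 / 1.6230e-07
= 1.2248e-18 J
Converting to eV: 1.2248e-18 / 1.602e-19
= 7.6452 eV

7.6452


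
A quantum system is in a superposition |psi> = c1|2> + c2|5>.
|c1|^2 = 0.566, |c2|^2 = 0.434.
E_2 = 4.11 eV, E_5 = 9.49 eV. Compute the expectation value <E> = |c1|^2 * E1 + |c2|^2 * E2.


<E> = |c1|^2 * E1 + |c2|^2 * E2
= 0.566 * 4.11 + 0.434 * 9.49
= 2.3263 + 4.1187
= 6.4449 eV

6.4449


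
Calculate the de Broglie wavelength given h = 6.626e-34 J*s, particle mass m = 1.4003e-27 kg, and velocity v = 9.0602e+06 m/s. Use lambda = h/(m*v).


lambda = h / (m * v)
= 6.626e-34 / (1.4003e-27 * 9.0602e+06)
= 6.626e-34 / 1.2687e-20
= 5.2227e-14 m

5.2227e-14


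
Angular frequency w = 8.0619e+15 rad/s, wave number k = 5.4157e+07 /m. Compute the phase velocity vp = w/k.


vp = w / k
= 8.0619e+15 / 5.4157e+07
= 1.4886e+08 m/s

1.4886e+08


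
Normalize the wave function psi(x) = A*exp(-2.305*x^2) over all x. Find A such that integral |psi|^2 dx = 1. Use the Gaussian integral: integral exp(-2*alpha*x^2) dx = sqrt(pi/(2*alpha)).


integral |psi|^2 dx = A^2 * sqrt(pi/(2*alpha)) = 1
A^2 = sqrt(2*alpha/pi)
= sqrt(2 * 2.305 / pi)
= 1.211366
A = sqrt(1.211366)
= 1.1006

1.1006


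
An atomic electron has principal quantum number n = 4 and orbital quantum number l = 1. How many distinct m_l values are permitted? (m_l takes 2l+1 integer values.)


m_l ranges from -l to +l in integer steps
So m_l goes from -1 to +1
Count = 2l + 1 = 2*1 + 1
= 3

3


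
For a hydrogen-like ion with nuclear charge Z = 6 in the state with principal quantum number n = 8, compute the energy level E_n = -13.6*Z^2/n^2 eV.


E_n = -13.6 * Z^2 / n^2
= -13.6 * 6^2 / 8^2
= -13.6 * 36 / 64
= -7.65 eV

-7.65


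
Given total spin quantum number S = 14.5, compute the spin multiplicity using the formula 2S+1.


Spin multiplicity = 2S + 1
= 2 * 14.5 + 1
= 29.0 + 1
= 30

30


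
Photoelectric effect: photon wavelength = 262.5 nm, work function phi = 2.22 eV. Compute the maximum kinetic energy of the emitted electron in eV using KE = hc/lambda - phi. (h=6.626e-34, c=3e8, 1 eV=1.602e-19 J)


E_photon = hc / lambda
= (6.626e-34)(3e8) / (262.5e-9)
= 7.5726e-19 J
= 4.7269 eV
KE = E_photon - phi
= 4.7269 - 2.22
= 2.5069 eV

2.5069


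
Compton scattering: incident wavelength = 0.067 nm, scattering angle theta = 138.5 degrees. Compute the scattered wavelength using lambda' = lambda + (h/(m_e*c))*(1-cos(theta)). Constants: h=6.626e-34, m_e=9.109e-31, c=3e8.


Compton wavelength: h/(m_e*c) = 2.4247e-12 m
d_lambda = 2.4247e-12 * (1 - cos(138.5 deg))
= 2.4247e-12 * 1.748956
= 4.2407e-12 m = 0.004241 nm
lambda' = 0.067 + 0.004241
= 0.071241 nm

0.071241


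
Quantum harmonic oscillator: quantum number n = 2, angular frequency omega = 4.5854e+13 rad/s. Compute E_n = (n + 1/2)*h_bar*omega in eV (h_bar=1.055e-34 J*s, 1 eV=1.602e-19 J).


E = (n + 1/2) * h_bar * omega
= (2 + 0.5) * 1.055e-34 * 4.5854e+13
= 2.5 * 4.8376e-21
= 1.2094e-20 J
= 0.0755 eV

0.0755


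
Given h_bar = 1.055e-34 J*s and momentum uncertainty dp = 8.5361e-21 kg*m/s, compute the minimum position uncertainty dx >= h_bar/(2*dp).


dx = h_bar / (2 * dp)
= 1.055e-34 / (2 * 8.5361e-21)
= 1.055e-34 / 1.7072e-20
= 6.1796e-15 m

6.1796e-15


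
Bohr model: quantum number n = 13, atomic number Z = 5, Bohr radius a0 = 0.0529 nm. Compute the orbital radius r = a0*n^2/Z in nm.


r = a0 * n^2 / Z
= 0.0529 * 13^2 / 5
= 0.0529 * 169 / 5
= 1.788 nm

1.788


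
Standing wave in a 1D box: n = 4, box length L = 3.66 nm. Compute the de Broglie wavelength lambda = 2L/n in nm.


lambda = 2L / n
= 2 * 3.66 / 4
= 7.32 / 4
= 1.83 nm

1.83


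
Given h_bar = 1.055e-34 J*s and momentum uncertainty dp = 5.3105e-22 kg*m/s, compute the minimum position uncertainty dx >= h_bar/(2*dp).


dx = h_bar / (2 * dp)
= 1.055e-34 / (2 * 5.3105e-22)
= 1.055e-34 / 1.0621e-21
= 9.9332e-14 m

9.9332e-14


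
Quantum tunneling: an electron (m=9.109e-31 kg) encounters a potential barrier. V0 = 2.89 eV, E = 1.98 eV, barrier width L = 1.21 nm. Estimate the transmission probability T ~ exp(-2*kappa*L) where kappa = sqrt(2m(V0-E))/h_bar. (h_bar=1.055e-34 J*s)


V0 - E = 0.91 eV = 1.4578e-19 J
kappa = sqrt(2 * m * (V0-E)) / h_bar
= sqrt(2 * 9.109e-31 * 1.4578e-19) / 1.055e-34
= 4.8848e+09 /m
2*kappa*L = 2 * 4.8848e+09 * 1.21e-9
= 11.8213
T = exp(-11.8213) = 7.346408e-06

7.346408e-06


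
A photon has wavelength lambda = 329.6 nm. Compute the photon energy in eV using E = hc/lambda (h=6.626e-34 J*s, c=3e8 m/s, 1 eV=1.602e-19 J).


E = hc / lambda
= (6.626e-34)(3e8) / (329.6e-9)
= 1.9878e-25 / 3.2960e-07
= 6.0309e-19 J
Converting to eV: 6.0309e-19 / 1.602e-19
= 3.7646 eV

3.7646


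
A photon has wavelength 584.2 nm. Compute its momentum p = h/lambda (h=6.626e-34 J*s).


p = h / lambda
= 6.626e-34 / (584.2e-9)
= 6.626e-34 / 5.8420e-07
= 1.1342e-27 kg*m/s

1.1342e-27


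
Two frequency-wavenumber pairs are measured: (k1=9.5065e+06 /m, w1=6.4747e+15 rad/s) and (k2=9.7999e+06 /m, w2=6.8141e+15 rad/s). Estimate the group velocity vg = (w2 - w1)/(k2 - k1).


vg = (w2 - w1) / (k2 - k1)
= (6.8141e+15 - 6.4747e+15) / (9.7999e+06 - 9.5065e+06)
= 3.3940e+14 / 2.9340e+05
= 1.1568e+09 m/s

1.1568e+09


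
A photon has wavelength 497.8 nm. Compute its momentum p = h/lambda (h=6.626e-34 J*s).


p = h / lambda
= 6.626e-34 / (497.8e-9)
= 6.626e-34 / 4.9780e-07
= 1.3311e-27 kg*m/s

1.3311e-27


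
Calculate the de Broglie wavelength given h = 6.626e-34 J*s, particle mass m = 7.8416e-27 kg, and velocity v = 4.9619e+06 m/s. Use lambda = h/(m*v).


lambda = h / (m * v)
= 6.626e-34 / (7.8416e-27 * 4.9619e+06)
= 6.626e-34 / 3.8909e-20
= 1.7029e-14 m

1.7029e-14


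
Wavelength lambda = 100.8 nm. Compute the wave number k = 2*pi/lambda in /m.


k = 2 * pi / lambda
= 6.2832 / (100.8e-9)
= 6.2832 / 1.0080e-07
= 6.2333e+07 /m

6.2333e+07


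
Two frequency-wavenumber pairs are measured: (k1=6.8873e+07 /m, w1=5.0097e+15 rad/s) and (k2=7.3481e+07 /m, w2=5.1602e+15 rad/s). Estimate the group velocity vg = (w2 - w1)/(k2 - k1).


vg = (w2 - w1) / (k2 - k1)
= (5.1602e+15 - 5.0097e+15) / (7.3481e+07 - 6.8873e+07)
= 1.5050e+14 / 4.6080e+06
= 3.2661e+07 m/s

3.2661e+07


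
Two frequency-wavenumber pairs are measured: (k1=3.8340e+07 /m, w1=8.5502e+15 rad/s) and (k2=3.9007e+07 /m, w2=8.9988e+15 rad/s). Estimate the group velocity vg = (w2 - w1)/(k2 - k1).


vg = (w2 - w1) / (k2 - k1)
= (8.9988e+15 - 8.5502e+15) / (3.9007e+07 - 3.8340e+07)
= 4.4860e+14 / 6.6700e+05
= 6.7256e+08 m/s

6.7256e+08


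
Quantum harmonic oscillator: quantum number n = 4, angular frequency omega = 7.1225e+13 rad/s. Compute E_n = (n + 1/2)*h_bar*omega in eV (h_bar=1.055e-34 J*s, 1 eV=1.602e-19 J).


E = (n + 1/2) * h_bar * omega
= (4 + 0.5) * 1.055e-34 * 7.1225e+13
= 4.5 * 7.5142e-21
= 3.3814e-20 J
= 0.2111 eV

0.2111


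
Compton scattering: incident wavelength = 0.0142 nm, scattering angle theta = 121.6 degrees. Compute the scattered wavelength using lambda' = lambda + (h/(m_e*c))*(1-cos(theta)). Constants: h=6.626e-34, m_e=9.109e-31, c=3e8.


Compton wavelength: h/(m_e*c) = 2.4247e-12 m
d_lambda = 2.4247e-12 * (1 - cos(121.6 deg))
= 2.4247e-12 * 1.523986
= 3.6952e-12 m = 0.003695 nm
lambda' = 0.0142 + 0.003695
= 0.017895 nm

0.017895


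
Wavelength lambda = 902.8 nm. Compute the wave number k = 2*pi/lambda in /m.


k = 2 * pi / lambda
= 6.2832 / (902.8e-9)
= 6.2832 / 9.0280e-07
= 6.9597e+06 /m

6.9597e+06


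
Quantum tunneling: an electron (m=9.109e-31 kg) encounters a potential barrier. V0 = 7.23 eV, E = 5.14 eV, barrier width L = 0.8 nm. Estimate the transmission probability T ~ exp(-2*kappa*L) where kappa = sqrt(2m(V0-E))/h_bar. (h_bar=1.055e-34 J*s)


V0 - E = 2.09 eV = 3.3482e-19 J
kappa = sqrt(2 * m * (V0-E)) / h_bar
= sqrt(2 * 9.109e-31 * 3.3482e-19) / 1.055e-34
= 7.4029e+09 /m
2*kappa*L = 2 * 7.4029e+09 * 0.8e-9
= 11.8447
T = exp(-11.8447) = 7.176842e-06

7.176842e-06


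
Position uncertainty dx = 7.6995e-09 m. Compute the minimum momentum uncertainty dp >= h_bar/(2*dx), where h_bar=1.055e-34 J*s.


dp = h_bar / (2 * dx)
= 1.055e-34 / (2 * 7.6995e-09)
= 1.055e-34 / 1.5399e-08
= 6.8511e-27 kg*m/s

6.8511e-27


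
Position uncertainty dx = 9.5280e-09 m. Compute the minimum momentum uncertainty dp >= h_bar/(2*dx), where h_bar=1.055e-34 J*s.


dp = h_bar / (2 * dx)
= 1.055e-34 / (2 * 9.5280e-09)
= 1.055e-34 / 1.9056e-08
= 5.5363e-27 kg*m/s

5.5363e-27


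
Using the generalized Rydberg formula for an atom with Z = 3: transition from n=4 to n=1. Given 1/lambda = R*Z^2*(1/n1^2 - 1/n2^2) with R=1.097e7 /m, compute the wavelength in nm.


1/lambda = R * Z^2 * (1/n1^2 - 1/n2^2)
= 1.097e7 * 3^2 * (1/1^2 - 1/4^2)
= 1.097e7 * 9 * (1.0 - 0.0625)
= 9.2559e+07 /m
lambda = 1 / 9.2559e+07
= 10.8039 nm

10.8039


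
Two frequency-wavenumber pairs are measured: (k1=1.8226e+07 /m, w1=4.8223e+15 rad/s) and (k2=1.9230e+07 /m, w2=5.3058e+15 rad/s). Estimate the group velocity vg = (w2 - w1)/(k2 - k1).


vg = (w2 - w1) / (k2 - k1)
= (5.3058e+15 - 4.8223e+15) / (1.9230e+07 - 1.8226e+07)
= 4.8350e+14 / 1.0040e+06
= 4.8157e+08 m/s

4.8157e+08


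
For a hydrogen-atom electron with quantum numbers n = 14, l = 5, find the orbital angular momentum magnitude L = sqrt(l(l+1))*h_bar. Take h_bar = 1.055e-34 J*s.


L = sqrt(l*(l+1)) * h_bar
= sqrt(5 * 6) * 1.055e-34
= sqrt(30) * 1.055e-34
= 5.4772 * 1.055e-34
= 5.7785e-34 J*s

5.7785e-34


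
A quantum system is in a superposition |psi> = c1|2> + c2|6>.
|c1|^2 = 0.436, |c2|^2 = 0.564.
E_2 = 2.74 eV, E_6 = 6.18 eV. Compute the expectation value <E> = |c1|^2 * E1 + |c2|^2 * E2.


<E> = |c1|^2 * E1 + |c2|^2 * E2
= 0.436 * 2.74 + 0.564 * 6.18
= 1.1946 + 3.4855
= 4.6802 eV

4.6802


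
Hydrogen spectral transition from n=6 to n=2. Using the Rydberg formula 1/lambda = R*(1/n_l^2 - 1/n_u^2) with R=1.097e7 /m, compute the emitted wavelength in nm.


1/lambda = R * (1/n_l^2 - 1/n_u^2)
= 1.097e7 * (1/2^2 - 1/6^2)
= 1.097e7 * (0.25 - 0.027778)
= 1.097e7 * 0.222222
= 2.4378e+06 /m
lambda = 1 / 2.4378e+06 = 410.2097 nm

410.2097


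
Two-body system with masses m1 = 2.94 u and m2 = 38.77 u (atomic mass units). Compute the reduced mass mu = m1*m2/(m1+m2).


mu = m1 * m2 / (m1 + m2)
= 2.94 * 38.77 / (2.94 + 38.77)
= 113.9838 / 41.71
= 2.7328 u

2.7328


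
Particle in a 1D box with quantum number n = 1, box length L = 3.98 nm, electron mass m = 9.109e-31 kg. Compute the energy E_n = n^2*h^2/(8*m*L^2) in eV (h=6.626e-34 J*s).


E = n^2 * h^2 / (8 * m * L^2)
= 1^2 * (6.626e-34)^2 / (8 * 9.109e-31 * (3.98e-9)^2)
= 1 * 4.3904e-67 / (8 * 9.109e-31 * 1.5840e-17)
= 3.8034e-21 J
= 0.0237 eV

0.0237


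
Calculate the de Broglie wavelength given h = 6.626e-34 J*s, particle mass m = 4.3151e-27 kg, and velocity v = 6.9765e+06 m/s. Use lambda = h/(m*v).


lambda = h / (m * v)
= 6.626e-34 / (4.3151e-27 * 6.9765e+06)
= 6.626e-34 / 3.0104e-20
= 2.2010e-14 m

2.2010e-14


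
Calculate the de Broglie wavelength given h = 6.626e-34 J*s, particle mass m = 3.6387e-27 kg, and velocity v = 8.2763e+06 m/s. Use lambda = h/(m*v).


lambda = h / (m * v)
= 6.626e-34 / (3.6387e-27 * 8.2763e+06)
= 6.626e-34 / 3.0115e-20
= 2.2002e-14 m

2.2002e-14


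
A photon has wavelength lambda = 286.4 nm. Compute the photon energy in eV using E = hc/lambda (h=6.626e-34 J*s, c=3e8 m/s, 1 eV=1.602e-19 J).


E = hc / lambda
= (6.626e-34)(3e8) / (286.4e-9)
= 1.9878e-25 / 2.8640e-07
= 6.9406e-19 J
Converting to eV: 6.9406e-19 / 1.602e-19
= 4.3325 eV

4.3325


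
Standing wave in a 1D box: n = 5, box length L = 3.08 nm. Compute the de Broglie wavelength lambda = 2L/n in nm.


lambda = 2L / n
= 2 * 3.08 / 5
= 6.16 / 5
= 1.232 nm

1.232


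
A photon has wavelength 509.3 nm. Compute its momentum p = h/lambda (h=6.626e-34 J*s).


p = h / lambda
= 6.626e-34 / (509.3e-9)
= 6.626e-34 / 5.0930e-07
= 1.3010e-27 kg*m/s

1.3010e-27


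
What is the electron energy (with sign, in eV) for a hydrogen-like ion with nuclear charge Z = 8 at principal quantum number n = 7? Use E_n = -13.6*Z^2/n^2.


E_n = -13.6 * Z^2 / n^2
= -13.6 * 8^2 / 7^2
= -13.6 * 64 / 49
= -17.7633 eV

-17.7633


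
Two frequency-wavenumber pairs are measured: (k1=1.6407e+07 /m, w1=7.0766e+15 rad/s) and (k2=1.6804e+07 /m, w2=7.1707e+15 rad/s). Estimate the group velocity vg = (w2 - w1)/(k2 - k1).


vg = (w2 - w1) / (k2 - k1)
= (7.1707e+15 - 7.0766e+15) / (1.6804e+07 - 1.6407e+07)
= 9.4100e+13 / 3.9700e+05
= 2.3703e+08 m/s

2.3703e+08


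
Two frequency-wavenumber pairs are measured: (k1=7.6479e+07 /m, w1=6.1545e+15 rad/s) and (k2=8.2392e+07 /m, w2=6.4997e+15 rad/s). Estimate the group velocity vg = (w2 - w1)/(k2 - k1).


vg = (w2 - w1) / (k2 - k1)
= (6.4997e+15 - 6.1545e+15) / (8.2392e+07 - 7.6479e+07)
= 3.4520e+14 / 5.9130e+06
= 5.8380e+07 m/s

5.8380e+07


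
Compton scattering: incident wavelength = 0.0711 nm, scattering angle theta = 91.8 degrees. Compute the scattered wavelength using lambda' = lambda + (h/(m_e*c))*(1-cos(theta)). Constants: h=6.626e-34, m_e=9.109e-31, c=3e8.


Compton wavelength: h/(m_e*c) = 2.4247e-12 m
d_lambda = 2.4247e-12 * (1 - cos(91.8 deg))
= 2.4247e-12 * 1.031411
= 2.5009e-12 m = 0.002501 nm
lambda' = 0.0711 + 0.002501
= 0.073601 nm

0.073601


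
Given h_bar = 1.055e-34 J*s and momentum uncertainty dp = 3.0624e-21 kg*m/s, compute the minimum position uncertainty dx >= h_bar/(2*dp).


dx = h_bar / (2 * dp)
= 1.055e-34 / (2 * 3.0624e-21)
= 1.055e-34 / 6.1248e-21
= 1.7225e-14 m

1.7225e-14


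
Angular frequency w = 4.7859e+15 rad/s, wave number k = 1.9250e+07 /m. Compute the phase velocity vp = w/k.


vp = w / k
= 4.7859e+15 / 1.9250e+07
= 2.4862e+08 m/s

2.4862e+08


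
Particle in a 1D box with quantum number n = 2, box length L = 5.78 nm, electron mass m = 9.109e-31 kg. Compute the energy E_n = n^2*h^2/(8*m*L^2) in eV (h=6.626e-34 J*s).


E = n^2 * h^2 / (8 * m * L^2)
= 2^2 * (6.626e-34)^2 / (8 * 9.109e-31 * (5.78e-9)^2)
= 4 * 4.3904e-67 / (8 * 9.109e-31 * 3.3408e-17)
= 7.2135e-21 J
= 0.045 eV

0.045


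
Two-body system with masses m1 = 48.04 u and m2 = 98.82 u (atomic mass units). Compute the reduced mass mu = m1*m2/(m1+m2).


mu = m1 * m2 / (m1 + m2)
= 48.04 * 98.82 / (48.04 + 98.82)
= 4747.3128 / 146.86
= 32.3254 u

32.3254


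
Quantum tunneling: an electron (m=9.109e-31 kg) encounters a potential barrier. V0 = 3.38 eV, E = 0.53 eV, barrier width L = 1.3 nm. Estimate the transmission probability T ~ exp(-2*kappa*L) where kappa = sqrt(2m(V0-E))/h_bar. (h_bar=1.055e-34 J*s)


V0 - E = 2.85 eV = 4.5657e-19 J
kappa = sqrt(2 * m * (V0-E)) / h_bar
= sqrt(2 * 9.109e-31 * 4.5657e-19) / 1.055e-34
= 8.6447e+09 /m
2*kappa*L = 2 * 8.6447e+09 * 1.3e-9
= 22.4763
T = exp(-22.4763) = 1.732466e-10

1.732466e-10


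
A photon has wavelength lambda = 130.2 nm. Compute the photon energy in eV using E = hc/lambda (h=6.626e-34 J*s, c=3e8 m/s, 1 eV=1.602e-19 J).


E = hc / lambda
= (6.626e-34)(3e8) / (130.2e-9)
= 1.9878e-25 / 1.3020e-07
= 1.5267e-18 J
Converting to eV: 1.5267e-18 / 1.602e-19
= 9.5301 eV

9.5301


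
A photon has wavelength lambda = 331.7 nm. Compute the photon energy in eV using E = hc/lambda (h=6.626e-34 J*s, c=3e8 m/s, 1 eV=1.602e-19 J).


E = hc / lambda
= (6.626e-34)(3e8) / (331.7e-9)
= 1.9878e-25 / 3.3170e-07
= 5.9928e-19 J
Converting to eV: 5.9928e-19 / 1.602e-19
= 3.7408 eV

3.7408


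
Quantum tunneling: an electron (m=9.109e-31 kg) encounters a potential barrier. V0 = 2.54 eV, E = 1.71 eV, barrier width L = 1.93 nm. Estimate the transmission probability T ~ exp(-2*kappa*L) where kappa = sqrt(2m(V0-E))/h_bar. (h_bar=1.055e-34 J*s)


V0 - E = 0.83 eV = 1.3297e-19 J
kappa = sqrt(2 * m * (V0-E)) / h_bar
= sqrt(2 * 9.109e-31 * 1.3297e-19) / 1.055e-34
= 4.6652e+09 /m
2*kappa*L = 2 * 4.6652e+09 * 1.93e-9
= 18.0076
T = exp(-18.0076) = 1.511488e-08

1.511488e-08


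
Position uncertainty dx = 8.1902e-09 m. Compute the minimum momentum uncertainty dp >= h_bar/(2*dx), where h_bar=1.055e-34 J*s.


dp = h_bar / (2 * dx)
= 1.055e-34 / (2 * 8.1902e-09)
= 1.055e-34 / 1.6380e-08
= 6.4406e-27 kg*m/s

6.4406e-27


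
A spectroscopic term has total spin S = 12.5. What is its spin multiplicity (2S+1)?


Spin multiplicity = 2S + 1
= 2 * 12.5 + 1
= 25.0 + 1
= 26

26


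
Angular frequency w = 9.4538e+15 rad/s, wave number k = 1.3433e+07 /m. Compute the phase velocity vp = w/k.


vp = w / k
= 9.4538e+15 / 1.3433e+07
= 7.0377e+08 m/s

7.0377e+08


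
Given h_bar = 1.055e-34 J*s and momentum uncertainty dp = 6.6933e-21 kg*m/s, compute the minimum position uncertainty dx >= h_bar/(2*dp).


dx = h_bar / (2 * dp)
= 1.055e-34 / (2 * 6.6933e-21)
= 1.055e-34 / 1.3387e-20
= 7.8810e-15 m

7.8810e-15
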